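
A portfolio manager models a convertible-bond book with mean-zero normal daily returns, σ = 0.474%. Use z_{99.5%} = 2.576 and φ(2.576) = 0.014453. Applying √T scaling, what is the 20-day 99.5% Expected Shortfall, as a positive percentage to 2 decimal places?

6.13%

σ_{20d} = 0.474% × √20 = 2.120%.
ES multiplier = φ(z)/(1−α) = 0.014453/0.005 = 2.891.
ES = 2.120% × 2.891 = 6.129%.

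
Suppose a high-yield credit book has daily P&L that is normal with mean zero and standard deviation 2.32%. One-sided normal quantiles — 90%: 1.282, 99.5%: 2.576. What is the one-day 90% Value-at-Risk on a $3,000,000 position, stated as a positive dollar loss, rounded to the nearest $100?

VaR = z·σ = 1.282 × 2.32% = 2.974%.
On $3,000,000: 0.02974 × $3,000,000 = $89,220.

$89,200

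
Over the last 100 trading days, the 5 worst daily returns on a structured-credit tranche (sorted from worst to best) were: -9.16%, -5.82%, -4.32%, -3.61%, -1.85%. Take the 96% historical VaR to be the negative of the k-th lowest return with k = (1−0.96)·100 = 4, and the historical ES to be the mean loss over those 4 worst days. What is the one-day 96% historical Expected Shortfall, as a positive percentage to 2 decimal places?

The 4 worst returns sum to -22.91%.
ES = −(-22.91%) / 4 = 5.7275% ≈ 5.73%.

5.73%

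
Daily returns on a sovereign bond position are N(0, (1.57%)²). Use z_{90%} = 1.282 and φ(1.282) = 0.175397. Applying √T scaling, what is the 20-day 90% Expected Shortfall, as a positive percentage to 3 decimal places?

12.315%

σ_{20d} = 1.57% × √20 = 7.021%.
ES multiplier = φ(z)/(1−α) = 0.175397/0.1 = 1.754.
ES = 7.021% × 1.754 = 12.315%.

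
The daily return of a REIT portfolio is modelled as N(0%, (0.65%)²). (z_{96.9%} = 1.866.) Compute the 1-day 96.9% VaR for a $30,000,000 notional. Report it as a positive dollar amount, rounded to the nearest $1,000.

VaR = z·σ = 1.866 × 0.65% = 1.213%.
On $30,000,000: 0.01213 × $30,000,000 = $363,900.

$364,000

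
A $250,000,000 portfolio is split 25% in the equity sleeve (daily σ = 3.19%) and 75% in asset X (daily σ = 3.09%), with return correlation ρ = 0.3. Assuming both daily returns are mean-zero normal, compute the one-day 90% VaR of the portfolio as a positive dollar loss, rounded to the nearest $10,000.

$8,550,000

σ_p² = 0.25²·3.19² + 0.75²·3.09² + 2·0.3·0.25·0.75·3.19·3.09 = 7.1157 (%²).
σ_p = √7.1157 = 2.668%.
At 90%, z = 1.282.
VaR = 1.282 × 2.668% = 3.420%; on $250,000,000 that is $8,550,000.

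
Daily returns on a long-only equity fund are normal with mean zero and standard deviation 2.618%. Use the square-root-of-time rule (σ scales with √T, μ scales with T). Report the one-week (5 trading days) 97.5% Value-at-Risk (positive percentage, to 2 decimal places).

At 97.5%, z = 1.960.
σ_{5d} = 2.618% × √5 = 5.854%.
VaR = 1.960 × 5.854% = 11.474%.

11.47%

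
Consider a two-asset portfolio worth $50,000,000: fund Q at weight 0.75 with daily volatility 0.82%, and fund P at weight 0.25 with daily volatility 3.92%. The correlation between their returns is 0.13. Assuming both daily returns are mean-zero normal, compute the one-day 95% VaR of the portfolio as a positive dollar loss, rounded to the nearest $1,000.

$1,006,000

σ_p² = 0.75²·0.82² + 0.25²·3.92² + 2·0.13·0.75·0.25·0.82·3.92 = 1.4953 (%²).
σ_p = √1.4953 = 1.223%.
At 95%, z = 1.645.
VaR = 1.645 × 1.223% = 2.012%; on $50,000,000 that is $1,006,000.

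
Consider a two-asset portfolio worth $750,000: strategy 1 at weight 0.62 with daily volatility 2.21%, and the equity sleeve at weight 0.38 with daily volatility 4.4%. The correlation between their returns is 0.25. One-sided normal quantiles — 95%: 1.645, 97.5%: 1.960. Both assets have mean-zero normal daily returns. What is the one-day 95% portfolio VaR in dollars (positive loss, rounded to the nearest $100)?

σ_p² = 0.62²·2.21² + 0.38²·4.4² + 2·0.25·0.62·0.38·2.21·4.4 = 5.8185 (%²).
σ_p = √5.8185 = 2.412%.
VaR = 1.645 × 2.412% = 3.968%; on $750,000 that is $29,760.

$29,800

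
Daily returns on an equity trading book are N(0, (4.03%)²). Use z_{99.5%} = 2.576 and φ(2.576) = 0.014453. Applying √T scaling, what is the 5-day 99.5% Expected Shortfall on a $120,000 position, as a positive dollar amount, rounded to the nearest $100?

σ_{5d} = 4.03% × √5 = 9.011%.
ES multiplier = φ(z)/(1−α) = 0.014453/0.005 = 2.891.
ES = 9.011% × 2.891 = 26.051%; on $120,000: $31,261.

$31,300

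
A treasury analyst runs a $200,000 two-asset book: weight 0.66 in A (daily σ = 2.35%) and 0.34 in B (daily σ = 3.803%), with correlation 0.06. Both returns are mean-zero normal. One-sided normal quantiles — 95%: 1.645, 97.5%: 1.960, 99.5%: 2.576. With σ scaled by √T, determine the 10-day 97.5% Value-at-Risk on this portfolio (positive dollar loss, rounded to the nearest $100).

$25,800

σ_p = √(0.66²·2.35² + 0.34²·3.803² + 2·0.06·0.66·0.34·2.35·3.803) = 2.078%.
σ_{10d} = 2.078% × √10 = 6.571%.
VaR = 1.960 × 6.571% = 12.879%; on $200,000 that is $25,758.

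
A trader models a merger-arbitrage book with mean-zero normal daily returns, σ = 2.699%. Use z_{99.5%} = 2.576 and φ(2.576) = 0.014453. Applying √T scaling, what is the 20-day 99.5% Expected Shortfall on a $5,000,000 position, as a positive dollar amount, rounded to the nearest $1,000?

σ_{20d} = 2.699% × √20 = 12.070%.
ES multiplier = φ(z)/(1−α) = 0.014453/0.005 = 2.891.
ES = 12.070% × 2.891 = 34.894%; on $5,000,000: $1,744,700.

$1,745,000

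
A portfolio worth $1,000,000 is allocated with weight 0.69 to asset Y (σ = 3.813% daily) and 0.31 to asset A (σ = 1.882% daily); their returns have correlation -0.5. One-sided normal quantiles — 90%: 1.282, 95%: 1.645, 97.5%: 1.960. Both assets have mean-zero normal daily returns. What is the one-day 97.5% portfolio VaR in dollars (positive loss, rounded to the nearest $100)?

σ_p² = 0.69²·3.813² + 0.31²·1.882² + 2·-0.5·0.69·0.31·3.813·1.882 = 5.7274 (%²).
σ_p = √5.7274 = 2.393%.
VaR = 1.960 × 2.393% = 4.690%; on $1,000,000 that is $46,900.

$46,900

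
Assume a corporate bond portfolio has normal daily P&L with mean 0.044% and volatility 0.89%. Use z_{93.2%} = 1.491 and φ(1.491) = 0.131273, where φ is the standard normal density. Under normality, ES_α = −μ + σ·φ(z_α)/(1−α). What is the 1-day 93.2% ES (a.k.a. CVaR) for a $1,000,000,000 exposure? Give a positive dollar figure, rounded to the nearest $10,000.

Tail multiplier: φ(z)/(1−α) = 0.131273 / 0.068 = 1.930.
ES = −(0.044%) + 0.89% × 1.930 = 1.674%.
On $1,000,000,000: 0.01674 × $1,000,000,000 = $16,740,000.

$16,740,000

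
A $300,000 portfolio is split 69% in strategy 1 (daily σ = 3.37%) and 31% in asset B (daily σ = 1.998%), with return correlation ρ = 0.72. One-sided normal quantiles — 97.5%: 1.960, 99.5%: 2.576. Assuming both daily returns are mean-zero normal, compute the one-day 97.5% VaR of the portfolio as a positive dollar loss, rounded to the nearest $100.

σ_p² = 0.69²·3.37² + 0.31²·1.998² + 2·0.72·0.69·0.31·3.37·1.998 = 7.8646 (%²).
σ_p = √7.8646 = 2.804%.
VaR = 1.960 × 2.804% = 5.496%; on $300,000 that is $16,488.

$16,500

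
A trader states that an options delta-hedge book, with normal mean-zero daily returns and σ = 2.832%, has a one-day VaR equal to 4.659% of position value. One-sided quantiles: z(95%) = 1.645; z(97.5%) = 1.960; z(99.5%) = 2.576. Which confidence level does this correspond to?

95%

Implied z = VaR/σ = 4.659 / 2.832 = 1.645.
This matches z(95%) = 1.645.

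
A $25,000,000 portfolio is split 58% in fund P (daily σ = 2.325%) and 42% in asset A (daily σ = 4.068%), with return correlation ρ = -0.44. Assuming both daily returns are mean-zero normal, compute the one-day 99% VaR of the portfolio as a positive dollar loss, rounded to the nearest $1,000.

$957,000

σ_p² = 0.58²·2.325² + 0.42²·4.068² + 2·-0.44·0.58·0.42·2.325·4.068 = 2.7101 (%²).
σ_p = √2.7101 = 1.646%.
At 99%, z = 2.326.
VaR = 2.326 × 1.646% = 3.829%; on $25,000,000 that is $957,250.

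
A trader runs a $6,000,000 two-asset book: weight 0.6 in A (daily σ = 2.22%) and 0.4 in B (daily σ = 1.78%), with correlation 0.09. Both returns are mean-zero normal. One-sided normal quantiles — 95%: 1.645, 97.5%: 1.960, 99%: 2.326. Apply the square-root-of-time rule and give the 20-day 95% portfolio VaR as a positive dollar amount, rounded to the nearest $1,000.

$691,000

σ_p = √(0.6²·2.22² + 0.4²·1.78² + 2·0.09·0.6·0.4·2.22·1.78) = 1.566%.
σ_{20d} = 1.566% × √20 = 7.003%.
VaR = 1.645 × 7.003% = 11.520%; on $6,000,000 that is $691,200.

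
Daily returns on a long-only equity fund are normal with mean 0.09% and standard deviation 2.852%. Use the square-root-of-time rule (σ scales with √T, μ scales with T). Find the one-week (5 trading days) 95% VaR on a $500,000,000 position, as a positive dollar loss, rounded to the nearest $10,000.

$50,200,000

At 95%, z = 1.645.
σ_{5d} = 2.852% × √5 = 6.377%; μ_{5d} = 5 × 0.09% = 0.450%.
VaR = −(0.450%) + 1.645 × 6.377% = 10.040%.
On $500,000,000: 0.10040 × $500,000,000 = $50,200,000.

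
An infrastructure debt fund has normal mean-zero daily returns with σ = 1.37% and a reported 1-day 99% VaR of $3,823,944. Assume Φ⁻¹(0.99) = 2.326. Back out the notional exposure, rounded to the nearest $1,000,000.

$120,000,000

VaR as a fraction of value: z·σ = 2.326 × 1.37% = 3.18662%.
Position = $3,823,944 / 0.0318662 = $120,000,000.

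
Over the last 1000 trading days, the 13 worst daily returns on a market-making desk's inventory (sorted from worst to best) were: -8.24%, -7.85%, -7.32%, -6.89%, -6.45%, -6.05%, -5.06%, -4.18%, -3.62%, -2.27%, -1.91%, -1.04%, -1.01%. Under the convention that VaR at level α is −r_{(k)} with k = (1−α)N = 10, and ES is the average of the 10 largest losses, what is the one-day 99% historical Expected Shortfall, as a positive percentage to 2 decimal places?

5.79%

The 10 worst returns sum to -57.93%.
ES = −(-57.93%) / 10 = 5.793% ≈ 5.79%.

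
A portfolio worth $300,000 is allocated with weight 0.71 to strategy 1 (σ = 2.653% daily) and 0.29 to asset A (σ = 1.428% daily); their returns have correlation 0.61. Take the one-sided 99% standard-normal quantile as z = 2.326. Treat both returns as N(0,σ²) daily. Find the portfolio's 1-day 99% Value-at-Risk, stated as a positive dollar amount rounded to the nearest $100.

$15,100

σ_p² = 0.71²·2.653² + 0.29²·1.428² + 2·0.61·0.71·0.29·2.653·1.428 = 4.6712 (%²).
σ_p = √4.6712 = 2.161%.
VaR = 2.326 × 2.161% = 5.026%; on $300,000 that is $15,078.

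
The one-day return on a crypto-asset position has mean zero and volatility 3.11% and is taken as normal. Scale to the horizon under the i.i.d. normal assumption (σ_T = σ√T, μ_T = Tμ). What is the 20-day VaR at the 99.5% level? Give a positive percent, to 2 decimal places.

35.83%

At 99.5%, z = 2.576.
σ_{20d} = 3.11% × √20 = 13.908%.
VaR = 2.576 × 13.908% = 35.827%.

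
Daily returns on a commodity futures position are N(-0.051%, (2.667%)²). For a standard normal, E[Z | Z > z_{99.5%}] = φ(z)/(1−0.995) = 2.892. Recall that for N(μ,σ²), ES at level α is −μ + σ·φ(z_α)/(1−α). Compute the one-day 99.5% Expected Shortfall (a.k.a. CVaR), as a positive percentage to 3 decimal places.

7.764%

ES = −(-0.051%) + 2.667% × 2.892 = 7.764%.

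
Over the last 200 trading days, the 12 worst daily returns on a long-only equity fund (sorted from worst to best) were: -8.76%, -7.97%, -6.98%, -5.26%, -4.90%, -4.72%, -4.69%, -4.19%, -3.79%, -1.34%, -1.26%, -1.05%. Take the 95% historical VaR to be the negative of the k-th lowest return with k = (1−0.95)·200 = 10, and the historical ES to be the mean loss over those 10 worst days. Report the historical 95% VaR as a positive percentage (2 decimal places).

1.34%

k = 10; the 10th lowest return is -1.34%, so VaR = 1.34%.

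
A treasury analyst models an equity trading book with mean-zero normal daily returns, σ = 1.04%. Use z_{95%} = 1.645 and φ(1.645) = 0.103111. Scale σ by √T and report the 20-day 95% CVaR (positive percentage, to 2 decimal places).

σ_{20d} = 1.04% × √20 = 4.651%.
ES multiplier = φ(z)/(1−α) = 0.103111/0.05 = 2.062.
ES = 4.651% × 2.062 = 9.590%.

9.59%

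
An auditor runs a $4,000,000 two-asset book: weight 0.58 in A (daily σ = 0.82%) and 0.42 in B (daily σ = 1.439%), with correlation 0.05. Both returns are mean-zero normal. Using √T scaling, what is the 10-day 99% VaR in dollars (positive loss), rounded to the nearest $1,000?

σ_p = √(0.58²·0.82² + 0.42²·1.439² + 2·0.05·0.58·0.42·0.82·1.439) = 0.788%.
σ_{10d} = 0.788% × √10 = 2.492%.
z(99%) = 2.326.
VaR = 2.326 × 2.492% = 5.796%; on $4,000,000 that is $231,840.

$232,000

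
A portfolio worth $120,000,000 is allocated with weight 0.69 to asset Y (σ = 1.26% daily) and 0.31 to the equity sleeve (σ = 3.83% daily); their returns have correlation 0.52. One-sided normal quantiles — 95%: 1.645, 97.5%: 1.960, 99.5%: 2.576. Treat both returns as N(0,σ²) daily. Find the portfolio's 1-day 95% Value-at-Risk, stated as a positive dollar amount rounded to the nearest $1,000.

σ_p² = 0.69²·1.26² + 0.31²·3.83² + 2·0.52·0.69·0.31·1.26·3.83 = 3.2391 (%²).
σ_p = √3.2391 = 1.800%.
VaR = 1.645 × 1.800% = 2.961%; on $120,000,000 that is $3,553,200.

$3,553,000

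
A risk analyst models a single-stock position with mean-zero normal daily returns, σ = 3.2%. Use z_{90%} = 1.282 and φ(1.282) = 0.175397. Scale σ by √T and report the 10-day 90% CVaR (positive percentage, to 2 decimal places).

17.75%

σ_{10d} = 3.2% × √10 = 10.119%.
ES multiplier = φ(z)/(1−α) = 0.175397/0.1 = 1.754.
ES = 10.119% × 1.754 = 17.749%.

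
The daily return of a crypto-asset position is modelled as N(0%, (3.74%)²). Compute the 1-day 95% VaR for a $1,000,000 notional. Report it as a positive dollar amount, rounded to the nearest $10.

$61,520

At 95% one-sided, z = 1.645.
VaR = z·σ = 1.645 × 3.74% = 6.152%.
On $1,000,000: 0.06152 × $1,000,000 = $61,520.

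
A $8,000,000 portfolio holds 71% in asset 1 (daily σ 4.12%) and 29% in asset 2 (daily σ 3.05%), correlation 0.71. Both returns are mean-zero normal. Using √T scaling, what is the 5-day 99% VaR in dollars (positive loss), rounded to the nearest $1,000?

σ_p = √(0.71²·4.12² + 0.29²·3.05² + 2·0.71·0.71·0.29·4.12·3.05) = 3.607%.
σ_{5d} = 3.607% × √5 = 8.065%.
z(99%) = 2.326.
VaR = 2.326 × 8.065% = 18.759%; on $8,000,000 that is $1,500,720.

$1,501,000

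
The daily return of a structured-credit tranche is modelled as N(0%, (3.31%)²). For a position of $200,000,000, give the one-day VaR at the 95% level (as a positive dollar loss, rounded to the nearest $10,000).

At 95% one-sided, z = 1.645.
VaR = z·σ = 1.645 × 3.31% = 5.445%.
On $200,000,000: 0.05445 × $200,000,000 = $10,890,000.

$10,890,000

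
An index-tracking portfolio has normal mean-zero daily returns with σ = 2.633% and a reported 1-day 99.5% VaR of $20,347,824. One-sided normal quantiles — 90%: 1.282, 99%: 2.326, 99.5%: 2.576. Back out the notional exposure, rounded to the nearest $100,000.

$300,000,000

VaR as a fraction of value: z·σ = 2.576 × 2.633% = 6.78261%.
Position = $20,347,824 / 0.0678261 = $300,000,000.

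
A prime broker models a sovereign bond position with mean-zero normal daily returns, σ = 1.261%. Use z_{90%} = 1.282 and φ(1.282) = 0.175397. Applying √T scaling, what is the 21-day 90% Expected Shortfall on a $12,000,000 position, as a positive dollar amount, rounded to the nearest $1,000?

$1,216,000

σ_{21d} = 1.261% × √21 = 5.779%.
ES multiplier = φ(z)/(1−α) = 0.175397/0.1 = 1.754.
ES = 5.779% × 1.754 = 10.136%; on $12,000,000: $1,216,320.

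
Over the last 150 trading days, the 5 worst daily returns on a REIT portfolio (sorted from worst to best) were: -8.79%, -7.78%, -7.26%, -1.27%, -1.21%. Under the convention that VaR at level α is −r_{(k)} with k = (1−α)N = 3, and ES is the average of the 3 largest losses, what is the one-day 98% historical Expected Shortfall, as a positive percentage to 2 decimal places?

The 3 worst returns sum to -23.83%.
ES = −(-23.83%) / 3 = 7.9433…% ≈ 7.94%.

7.94%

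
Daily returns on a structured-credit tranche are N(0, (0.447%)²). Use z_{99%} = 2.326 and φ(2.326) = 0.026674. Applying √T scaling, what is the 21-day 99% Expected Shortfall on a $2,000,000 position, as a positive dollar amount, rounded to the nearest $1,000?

σ_{21d} = 0.447% × √21 = 2.048%.
ES multiplier = φ(z)/(1−α) = 0.026674/0.01 = 2.667.
ES = 2.048% × 2.667 = 5.462%; on $2,000,000: $109,240.

$109,000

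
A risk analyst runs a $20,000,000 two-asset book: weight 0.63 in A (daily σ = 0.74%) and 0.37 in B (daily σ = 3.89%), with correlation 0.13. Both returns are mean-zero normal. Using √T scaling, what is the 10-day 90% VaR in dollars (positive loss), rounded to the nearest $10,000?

σ_p = √(0.63²·0.74² + 0.37²·3.89² + 2·0.13·0.63·0.37·0.74·3.89) = 1.570%.
σ_{10d} = 1.570% × √10 = 4.965%.
z(90%) = 1.282.
VaR = 1.282 × 4.965% = 6.365%; on $20,000,000 that is $1,273,000.

$1,270,000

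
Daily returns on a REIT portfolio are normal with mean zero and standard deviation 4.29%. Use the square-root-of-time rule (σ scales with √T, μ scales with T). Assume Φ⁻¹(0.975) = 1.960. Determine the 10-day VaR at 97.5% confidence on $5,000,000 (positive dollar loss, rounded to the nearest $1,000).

$1,329,000

σ_{10d} = 4.29% × √10 = 13.566%.
VaR = 1.960 × 13.566% = 26.589%.
On $5,000,000: 0.26589 × $5,000,000 = $1,329,450.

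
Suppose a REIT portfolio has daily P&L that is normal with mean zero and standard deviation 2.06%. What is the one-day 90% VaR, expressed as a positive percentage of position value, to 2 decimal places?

At 90% one-sided, z = 1.282.
VaR = z·σ = 1.282 × 2.06% = 2.641%.

2.64%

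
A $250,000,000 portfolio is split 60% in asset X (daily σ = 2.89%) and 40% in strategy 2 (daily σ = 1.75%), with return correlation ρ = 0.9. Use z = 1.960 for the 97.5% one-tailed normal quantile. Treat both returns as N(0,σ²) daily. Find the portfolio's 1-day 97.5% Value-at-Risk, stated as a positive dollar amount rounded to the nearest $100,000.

σ_p² = 0.6²·2.89² + 0.4²·1.75² + 2·0.9·0.6·0.4·2.89·1.75 = 5.6816 (%²).
σ_p = √5.6816 = 2.384%.
VaR = 1.960 × 2.384% = 4.673%; on $250,000,000 that is $11,682,500.

$11,700,000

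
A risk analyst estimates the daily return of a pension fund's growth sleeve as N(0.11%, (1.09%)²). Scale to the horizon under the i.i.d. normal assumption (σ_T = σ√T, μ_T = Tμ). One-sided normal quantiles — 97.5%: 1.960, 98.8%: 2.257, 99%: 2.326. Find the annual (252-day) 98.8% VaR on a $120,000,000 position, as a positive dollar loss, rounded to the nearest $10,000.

σ_{252d} = 1.09% × √252 = 17.303%; μ_{252d} = 252 × 0.11% = 27.720%.
VaR = −(27.720%) + 2.257 × 17.303% = 11.333%.
On $120,000,000: 0.11333 × $120,000,000 = $13,599,600.

$13,600,000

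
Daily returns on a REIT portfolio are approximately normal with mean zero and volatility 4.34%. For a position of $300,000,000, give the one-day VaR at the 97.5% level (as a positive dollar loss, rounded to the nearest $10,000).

At 97.5% one-sided, z = 1.960.
VaR = z·σ = 1.960 × 4.34% = 8.506%.
On $300,000,000: 0.08506 × $300,000,000 = $25,518,000.

$25,520,000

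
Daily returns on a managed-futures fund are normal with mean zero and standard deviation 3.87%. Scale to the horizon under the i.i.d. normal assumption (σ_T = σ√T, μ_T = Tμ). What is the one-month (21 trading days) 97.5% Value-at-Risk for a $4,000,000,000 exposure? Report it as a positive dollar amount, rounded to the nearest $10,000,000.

$1,390,000,000

At 97.5%, z = 1.960.
σ_{21d} = 3.87% × √21 = 17.735%.
VaR = 1.960 × 17.735% = 34.761%.
On $4,000,000,000: 0.34761 × $4,000,000,000 = $1,390,440,000.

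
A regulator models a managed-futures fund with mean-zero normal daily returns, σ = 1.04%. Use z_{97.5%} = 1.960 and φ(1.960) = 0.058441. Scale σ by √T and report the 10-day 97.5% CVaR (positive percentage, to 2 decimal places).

7.69%

σ_{10d} = 1.04% × √10 = 3.289%.
ES multiplier = φ(z)/(1−α) = 0.058441/0.025 = 2.338.
ES = 3.289% × 2.338 = 7.690%.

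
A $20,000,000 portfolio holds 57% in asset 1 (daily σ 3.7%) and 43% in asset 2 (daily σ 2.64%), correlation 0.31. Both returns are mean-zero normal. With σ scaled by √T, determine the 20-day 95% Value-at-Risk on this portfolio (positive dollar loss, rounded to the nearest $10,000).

$3,950,000

σ_p = √(0.57²·3.7² + 0.43²·2.64² + 2·0.31·0.57·0.43·3.7·2.64) = 2.687%.
σ_{20d} = 2.687% × √20 = 12.017%.
z(95%) = 1.645.
VaR = 1.645 × 12.017% = 19.768%; on $20,000,000 that is $3,953,600.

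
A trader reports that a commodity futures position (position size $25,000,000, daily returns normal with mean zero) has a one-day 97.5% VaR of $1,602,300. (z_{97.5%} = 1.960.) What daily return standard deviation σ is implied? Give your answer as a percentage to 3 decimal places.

VaR as a fraction: $1,602,300 / $25,000,000 = 6.409%.
σ = VaR / z = 6.409% / 1.960 = 3.270%.

3.270%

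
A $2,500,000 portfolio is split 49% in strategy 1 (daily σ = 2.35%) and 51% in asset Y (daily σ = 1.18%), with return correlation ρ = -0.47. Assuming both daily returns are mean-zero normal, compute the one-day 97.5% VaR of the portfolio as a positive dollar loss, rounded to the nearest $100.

$49,900

σ_p² = 0.49²·2.35² + 0.51²·1.18² + 2·-0.47·0.49·0.51·2.35·1.18 = 1.0367 (%²).
σ_p = √1.0367 = 1.018%.
At 97.5%, z = 1.960.
VaR = 1.960 × 1.018% = 1.995%; on $2,500,000 that is $49,875.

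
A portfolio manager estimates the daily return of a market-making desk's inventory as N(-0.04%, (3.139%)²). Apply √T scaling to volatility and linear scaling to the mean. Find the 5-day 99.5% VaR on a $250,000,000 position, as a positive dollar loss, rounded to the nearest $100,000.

$45,700,000

At 99.5%, z = 2.576.
σ_{5d} = 3.139% × √5 = 7.019%; μ_{5d} = 5 × -0.04% = -0.200%.
VaR = −(-0.200%) + 2.576 × 7.019% = 18.281%.
On $250,000,000: 0.18281 × $250,000,000 = $45,702,500.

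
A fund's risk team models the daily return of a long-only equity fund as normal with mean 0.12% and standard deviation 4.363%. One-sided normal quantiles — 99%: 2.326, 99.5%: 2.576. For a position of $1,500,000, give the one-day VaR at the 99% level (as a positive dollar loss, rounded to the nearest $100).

VaR = −μ + z·σ = −(0.12%) + 2.326 × 4.363% = 10.028%.
On $1,500,000: 0.10028 × $1,500,000 = $150,420.

$150,400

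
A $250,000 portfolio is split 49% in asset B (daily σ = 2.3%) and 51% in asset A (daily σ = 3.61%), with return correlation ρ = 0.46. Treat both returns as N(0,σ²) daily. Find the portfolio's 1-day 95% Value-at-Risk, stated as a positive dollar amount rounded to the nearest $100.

$10,500

σ_p² = 0.49²·2.3² + 0.51²·3.61² + 2·0.46·0.49·0.51·2.3·3.61 = 6.5687 (%²).
σ_p = √6.5687 = 2.563%.
At 95%, z = 1.645.
VaR = 1.645 × 2.563% = 4.216%; on $250,000 that is $10,540.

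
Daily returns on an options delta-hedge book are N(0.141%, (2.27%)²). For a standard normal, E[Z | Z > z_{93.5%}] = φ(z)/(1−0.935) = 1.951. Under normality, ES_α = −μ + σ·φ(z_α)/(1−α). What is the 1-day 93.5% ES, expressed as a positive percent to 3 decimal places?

ES = −(0.141%) + 2.27% × 1.951 = 4.288%.

4.288%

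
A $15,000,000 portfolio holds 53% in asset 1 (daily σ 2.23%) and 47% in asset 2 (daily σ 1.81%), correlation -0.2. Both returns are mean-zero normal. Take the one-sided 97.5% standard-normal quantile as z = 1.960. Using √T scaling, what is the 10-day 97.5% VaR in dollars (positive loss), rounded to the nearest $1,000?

$1,219,000

σ_p = √(0.53²·2.23² + 0.47²·1.81² + 2·-0.2·0.53·0.47·2.23·1.81) = 1.311%.
σ_{10d} = 1.311% × √10 = 4.146%.
VaR = 1.960 × 4.146% = 8.126%; on $15,000,000 that is $1,218,900.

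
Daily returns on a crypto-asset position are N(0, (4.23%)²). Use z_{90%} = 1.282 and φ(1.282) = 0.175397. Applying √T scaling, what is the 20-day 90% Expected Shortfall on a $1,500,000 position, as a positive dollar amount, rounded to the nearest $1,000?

$498,000

σ_{20d} = 4.23% × √20 = 18.917%.
ES multiplier = φ(z)/(1−α) = 0.175397/0.1 = 1.754.
ES = 18.917% × 1.754 = 33.180%; on $1,500,000: $497,700.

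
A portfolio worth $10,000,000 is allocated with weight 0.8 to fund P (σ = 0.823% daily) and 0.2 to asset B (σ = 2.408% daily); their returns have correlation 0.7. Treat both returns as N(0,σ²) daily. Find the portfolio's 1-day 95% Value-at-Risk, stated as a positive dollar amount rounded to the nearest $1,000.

σ_p² = 0.8²·0.823² + 0.2²·2.408² + 2·0.7·0.8·0.2·0.823·2.408 = 1.1093 (%²).
σ_p = √1.1093 = 1.053%.
At 95%, z = 1.645.
VaR = 1.645 × 1.053% = 1.732%; on $10,000,000 that is $173,200.

$173,000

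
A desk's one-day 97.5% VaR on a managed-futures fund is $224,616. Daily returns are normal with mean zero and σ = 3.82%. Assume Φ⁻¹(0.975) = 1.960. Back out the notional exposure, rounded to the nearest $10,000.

$3,000,000

VaR as a fraction of value: z·σ = 1.960 × 3.82% = 7.4872%.
Position = $224,616 / 0.074872 = $3,000,000.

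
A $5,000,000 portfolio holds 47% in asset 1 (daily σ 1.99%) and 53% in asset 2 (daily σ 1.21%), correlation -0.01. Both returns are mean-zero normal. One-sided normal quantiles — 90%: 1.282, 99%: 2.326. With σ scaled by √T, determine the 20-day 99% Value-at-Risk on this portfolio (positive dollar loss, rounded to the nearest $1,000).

$587,000

σ_p = √(0.47²·1.99² + 0.53²·1.21² + 2·-0.01·0.47·0.53·1.99·1.21) = 1.129%.
σ_{20d} = 1.129% × √20 = 5.049%.
VaR = 2.326 × 5.049% = 11.744%; on $5,000,000 that is $587,200.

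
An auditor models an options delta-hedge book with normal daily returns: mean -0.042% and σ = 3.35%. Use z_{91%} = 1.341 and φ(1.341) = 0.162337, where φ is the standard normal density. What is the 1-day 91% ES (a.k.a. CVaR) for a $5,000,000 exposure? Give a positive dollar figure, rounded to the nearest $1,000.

Tail multiplier: φ(z)/(1−α) = 0.162337 / 0.09 = 1.804.
ES = −(-0.042%) + 3.35% × 1.804 = 6.085%.
On $5,000,000: 0.06085 × $5,000,000 = $304,250.

$304,000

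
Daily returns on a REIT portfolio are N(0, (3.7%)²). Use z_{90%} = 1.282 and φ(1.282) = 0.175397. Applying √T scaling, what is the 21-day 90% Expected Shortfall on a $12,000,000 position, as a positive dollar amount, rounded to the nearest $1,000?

σ_{21d} = 3.7% × √21 = 16.956%.
ES multiplier = φ(z)/(1−α) = 0.175397/0.1 = 1.754.
ES = 16.956% × 1.754 = 29.741%; on $12,000,000: $3,568,920.

$3,569,000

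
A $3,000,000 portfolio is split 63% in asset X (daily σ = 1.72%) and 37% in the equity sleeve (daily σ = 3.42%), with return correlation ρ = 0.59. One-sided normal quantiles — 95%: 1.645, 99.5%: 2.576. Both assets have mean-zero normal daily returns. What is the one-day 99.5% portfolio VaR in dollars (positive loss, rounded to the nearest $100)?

$162,000

σ_p² = 0.63²·1.72² + 0.37²·3.42² + 2·0.59·0.63·0.37·1.72·3.42 = 4.3934 (%²).
σ_p = √4.3934 = 2.096%.
VaR = 2.576 × 2.096% = 5.399%; on $3,000,000 that is $161,970.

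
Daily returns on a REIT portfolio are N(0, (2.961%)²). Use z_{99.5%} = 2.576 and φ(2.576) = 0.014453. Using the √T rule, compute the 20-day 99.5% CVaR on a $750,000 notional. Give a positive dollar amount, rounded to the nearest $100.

σ_{20d} = 2.961% × √20 = 13.242%.
ES multiplier = φ(z)/(1−α) = 0.014453/0.005 = 2.891.
ES = 13.242% × 2.891 = 38.283%; on $750,000: $287,122.

$287,100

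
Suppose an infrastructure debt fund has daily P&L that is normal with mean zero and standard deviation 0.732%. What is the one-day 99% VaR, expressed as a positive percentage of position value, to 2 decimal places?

1.70%

At 99% one-sided, z = 2.326.
VaR = z·σ = 2.326 × 0.732% = 1.703%.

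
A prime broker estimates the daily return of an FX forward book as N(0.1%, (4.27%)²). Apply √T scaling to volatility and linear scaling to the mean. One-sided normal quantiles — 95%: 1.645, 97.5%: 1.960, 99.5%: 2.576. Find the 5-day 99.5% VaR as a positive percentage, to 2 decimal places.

σ_{5d} = 4.27% × √5 = 9.548%; μ_{5d} = 5 × 0.1% = 0.500%.
VaR = −(0.500%) + 2.576 × 9.548% = 24.096%.

24.10%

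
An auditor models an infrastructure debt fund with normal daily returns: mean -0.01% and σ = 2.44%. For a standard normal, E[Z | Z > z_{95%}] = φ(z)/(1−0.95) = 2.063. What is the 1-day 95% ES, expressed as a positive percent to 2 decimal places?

ES = −(-0.01%) + 2.44% × 2.063 = 5.044%.

5.04%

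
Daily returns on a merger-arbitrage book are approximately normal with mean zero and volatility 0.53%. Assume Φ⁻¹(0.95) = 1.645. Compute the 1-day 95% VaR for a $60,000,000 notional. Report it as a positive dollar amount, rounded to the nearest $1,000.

$523,000

VaR = z·σ = 1.645 × 0.53% = 0.872%.
On $60,000,000: 0.00872 × $60,000,000 = $523,200.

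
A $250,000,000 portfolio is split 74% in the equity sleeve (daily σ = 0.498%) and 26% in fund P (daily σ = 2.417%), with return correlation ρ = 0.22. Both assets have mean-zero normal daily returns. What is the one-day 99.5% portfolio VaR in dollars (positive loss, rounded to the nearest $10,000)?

σ_p² = 0.74²·0.498² + 0.26²·2.417² + 2·0.22·0.74·0.26·0.498·2.417 = 0.6326 (%²).
σ_p = √0.6326 = 0.795%.
At 99.5%, z = 2.576.
VaR = 2.576 × 0.795% = 2.048%; on $250,000,000 that is $5,120,000.

$5,120,000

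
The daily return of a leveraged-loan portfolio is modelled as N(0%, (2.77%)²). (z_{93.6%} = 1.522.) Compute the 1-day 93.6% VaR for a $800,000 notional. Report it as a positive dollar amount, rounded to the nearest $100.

$33,700

VaR = z·σ = 1.522 × 2.77% = 4.216%.
On $800,000: 0.04216 × $800,000 = $33,728.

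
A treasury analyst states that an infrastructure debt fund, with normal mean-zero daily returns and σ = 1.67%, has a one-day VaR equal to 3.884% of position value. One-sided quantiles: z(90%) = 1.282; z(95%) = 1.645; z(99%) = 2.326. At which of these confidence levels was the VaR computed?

99%

Implied z = VaR/σ = 3.884 / 1.67 = 2.326.
This matches z(99%) = 2.326.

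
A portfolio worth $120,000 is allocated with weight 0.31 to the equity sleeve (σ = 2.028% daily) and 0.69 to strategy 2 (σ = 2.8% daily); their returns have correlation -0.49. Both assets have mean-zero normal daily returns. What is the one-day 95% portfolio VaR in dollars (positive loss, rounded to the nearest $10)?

$3,380

σ_p² = 0.31²·2.028² + 0.69²·2.8² + 2·-0.49·0.31·0.69·2.028·2.8 = 2.9375 (%²).
σ_p = √2.9375 = 1.714%.
At 95%, z = 1.645.
VaR = 1.645 × 1.714% = 2.820%; on $120,000 that is $3,384.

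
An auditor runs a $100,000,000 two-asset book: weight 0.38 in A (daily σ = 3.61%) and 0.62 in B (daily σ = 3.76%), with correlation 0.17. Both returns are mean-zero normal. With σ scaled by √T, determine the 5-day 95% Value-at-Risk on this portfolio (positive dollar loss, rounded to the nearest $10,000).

$10,660,000

σ_p = √(0.38²·3.61² + 0.62²·3.76² + 2·0.17·0.38·0.62·3.61·3.76) = 2.899%.
σ_{5d} = 2.899% × √5 = 6.482%.
z(95%) = 1.645.
VaR = 1.645 × 6.482% = 10.663%; on $100,000,000 that is $10,663,000.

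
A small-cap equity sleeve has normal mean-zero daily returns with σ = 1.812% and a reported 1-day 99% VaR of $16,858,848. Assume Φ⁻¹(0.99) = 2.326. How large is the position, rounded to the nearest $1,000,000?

VaR as a fraction of value: z·σ = 2.326 × 1.812% = 4.21471%.
Position = $16,858,848 / 0.0421471 = $400,000,000.

$400,000,000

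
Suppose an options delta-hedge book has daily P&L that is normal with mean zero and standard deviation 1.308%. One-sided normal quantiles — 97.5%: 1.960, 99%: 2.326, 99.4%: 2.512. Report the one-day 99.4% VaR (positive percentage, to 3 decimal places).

3.286%

VaR = z·σ = 2.512 × 1.308% = 3.286%.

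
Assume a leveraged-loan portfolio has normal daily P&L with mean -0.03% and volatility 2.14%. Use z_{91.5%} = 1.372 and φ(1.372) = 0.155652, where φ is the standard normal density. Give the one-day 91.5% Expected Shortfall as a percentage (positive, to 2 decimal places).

3.95%

Tail multiplier: φ(z)/(1−α) = 0.155652 / 0.085 = 1.831.
ES = −(-0.03%) + 2.14% × 1.831 = 3.948%.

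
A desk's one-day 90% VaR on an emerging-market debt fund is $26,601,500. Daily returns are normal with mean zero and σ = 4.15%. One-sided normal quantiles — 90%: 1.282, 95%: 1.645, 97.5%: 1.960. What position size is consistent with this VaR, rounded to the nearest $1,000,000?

VaR as a fraction of value: z·σ = 1.282 × 4.15% = 5.3203%.
Position = $26,601,500 / 0.053203 = $500,000,000.

$500,000,000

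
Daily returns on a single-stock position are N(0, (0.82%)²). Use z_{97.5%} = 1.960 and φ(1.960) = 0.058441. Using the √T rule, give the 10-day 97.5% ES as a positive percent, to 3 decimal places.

6.062%

σ_{10d} = 0.82% × √10 = 2.593%.
ES multiplier = φ(z)/(1−α) = 0.058441/0.025 = 2.338.
ES = 2.593% × 2.338 = 6.062%.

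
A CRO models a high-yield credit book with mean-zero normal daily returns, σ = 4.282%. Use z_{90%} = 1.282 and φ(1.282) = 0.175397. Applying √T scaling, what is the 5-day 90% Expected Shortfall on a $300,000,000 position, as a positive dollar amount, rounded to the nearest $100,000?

$50,400,000

σ_{5d} = 4.282% × √5 = 9.575%.
ES multiplier = φ(z)/(1−α) = 0.175397/0.1 = 1.754.
ES = 9.575% × 1.754 = 16.795%; on $300,000,000: $50,385,000.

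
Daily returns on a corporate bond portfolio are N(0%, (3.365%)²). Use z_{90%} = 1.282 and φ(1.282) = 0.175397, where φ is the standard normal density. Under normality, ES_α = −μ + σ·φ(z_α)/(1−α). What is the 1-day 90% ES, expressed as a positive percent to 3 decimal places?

5.902%

Tail multiplier: φ(z)/(1−α) = 0.175397 / 0.1 = 1.754.
ES = 3.365% × 1.754 = 5.902%.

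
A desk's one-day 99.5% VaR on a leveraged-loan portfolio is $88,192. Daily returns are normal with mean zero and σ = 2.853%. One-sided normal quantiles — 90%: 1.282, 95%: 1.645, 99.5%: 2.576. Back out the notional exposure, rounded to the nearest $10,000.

$1,200,000

VaR as a fraction of value: z·σ = 2.576 × 2.853% = 7.34933%.
Position = $88,192 / 0.0734933 = $1,200,001.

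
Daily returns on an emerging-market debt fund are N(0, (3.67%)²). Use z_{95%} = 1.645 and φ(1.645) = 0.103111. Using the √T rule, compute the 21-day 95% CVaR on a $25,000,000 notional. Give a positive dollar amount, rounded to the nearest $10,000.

$8,670,000

σ_{21d} = 3.67% × √21 = 16.818%.
ES multiplier = φ(z)/(1−α) = 0.103111/0.05 = 2.062.
ES = 16.818% × 2.062 = 34.679%; on $25,000,000: $8,669,750.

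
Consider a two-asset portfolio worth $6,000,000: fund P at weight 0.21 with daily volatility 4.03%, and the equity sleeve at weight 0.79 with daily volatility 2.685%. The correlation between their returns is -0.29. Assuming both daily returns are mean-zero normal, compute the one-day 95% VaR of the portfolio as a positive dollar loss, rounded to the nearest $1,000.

$202,000

σ_p² = 0.21²·4.03² + 0.79²·2.685² + 2·-0.29·0.21·0.79·4.03·2.685 = 4.1743 (%²).
σ_p = √4.1743 = 2.043%.
At 95%, z = 1.645.
VaR = 1.645 × 2.043% = 3.361%; on $6,000,000 that is $201,660.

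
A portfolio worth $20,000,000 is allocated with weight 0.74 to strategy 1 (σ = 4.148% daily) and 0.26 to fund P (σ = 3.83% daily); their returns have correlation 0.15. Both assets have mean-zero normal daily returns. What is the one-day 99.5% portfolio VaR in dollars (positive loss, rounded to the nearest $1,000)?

σ_p² = 0.74²·4.148² + 0.26²·3.83² + 2·0.15·0.74·0.26·4.148·3.83 = 11.3306 (%²).
σ_p = √11.3306 = 3.366%.
At 99.5%, z = 2.576.
VaR = 2.576 × 3.366% = 8.671%; on $20,000,000 that is $1,734,200.

$1,734,000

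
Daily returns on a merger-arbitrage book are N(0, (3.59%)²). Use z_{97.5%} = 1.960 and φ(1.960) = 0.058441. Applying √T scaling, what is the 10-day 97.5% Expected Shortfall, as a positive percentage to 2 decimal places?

26.54%

σ_{10d} = 3.59% × √10 = 11.353%.
ES multiplier = φ(z)/(1−α) = 0.058441/0.025 = 2.338.
ES = 11.353% × 2.338 = 26.543%.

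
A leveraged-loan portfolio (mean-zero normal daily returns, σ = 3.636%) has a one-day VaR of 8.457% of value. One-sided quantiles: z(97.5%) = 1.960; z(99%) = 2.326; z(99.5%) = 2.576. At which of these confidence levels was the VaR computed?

99%

Implied z = VaR/σ = 8.457 / 3.636 = 2.326.
This matches z(99%) = 2.326.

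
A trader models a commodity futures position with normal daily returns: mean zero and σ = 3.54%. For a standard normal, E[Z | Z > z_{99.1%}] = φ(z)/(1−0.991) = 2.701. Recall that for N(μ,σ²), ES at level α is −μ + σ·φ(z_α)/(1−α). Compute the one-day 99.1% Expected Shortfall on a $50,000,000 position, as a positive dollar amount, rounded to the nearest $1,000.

ES = 3.54% × 2.701 = 9.562%.
On $50,000,000: 0.09562 × $50,000,000 = $4,781,000.

$4,781,000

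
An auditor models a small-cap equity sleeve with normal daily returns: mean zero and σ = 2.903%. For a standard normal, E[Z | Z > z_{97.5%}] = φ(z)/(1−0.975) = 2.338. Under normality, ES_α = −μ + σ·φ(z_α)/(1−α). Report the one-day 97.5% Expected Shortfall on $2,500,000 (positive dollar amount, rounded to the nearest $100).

ES = 2.903% × 2.338 = 6.787%.
On $2,500,000: 0.06787 × $2,500,000 = $169,675.

$169,700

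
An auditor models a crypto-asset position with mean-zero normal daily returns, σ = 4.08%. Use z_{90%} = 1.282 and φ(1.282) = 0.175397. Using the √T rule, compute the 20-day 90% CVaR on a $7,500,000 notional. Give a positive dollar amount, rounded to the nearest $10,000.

σ_{20d} = 4.08% × √20 = 18.246%.
ES multiplier = φ(z)/(1−α) = 0.175397/0.1 = 1.754.
ES = 18.246% × 1.754 = 32.003%; on $7,500,000: $2,400,225.

$2,400,000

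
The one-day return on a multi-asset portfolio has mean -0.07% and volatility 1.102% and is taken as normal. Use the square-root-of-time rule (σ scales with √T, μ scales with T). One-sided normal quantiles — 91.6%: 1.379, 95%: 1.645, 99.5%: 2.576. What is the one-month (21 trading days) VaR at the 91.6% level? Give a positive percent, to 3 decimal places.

σ_{21d} = 1.102% × √21 = 5.050%; μ_{21d} = 21 × -0.07% = -1.470%.
VaR = −(-1.470%) + 1.379 × 5.050% = 8.434%.

8.434%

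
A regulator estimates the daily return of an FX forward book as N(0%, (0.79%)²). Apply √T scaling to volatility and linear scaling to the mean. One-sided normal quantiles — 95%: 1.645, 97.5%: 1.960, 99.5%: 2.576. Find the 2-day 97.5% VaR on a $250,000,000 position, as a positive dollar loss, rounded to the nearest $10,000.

$5,470,000

σ_{2d} = 0.79% × √2 = 1.117%.
VaR = 1.960 × 1.117% = 2.189%.
On $250,000,000: 0.02189 × $250,000,000 = $5,472,500.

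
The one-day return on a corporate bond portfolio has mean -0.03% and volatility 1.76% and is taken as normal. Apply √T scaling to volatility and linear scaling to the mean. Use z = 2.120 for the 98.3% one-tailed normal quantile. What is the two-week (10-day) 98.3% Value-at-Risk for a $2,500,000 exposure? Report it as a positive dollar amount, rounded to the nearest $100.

$302,500

σ_{10d} = 1.76% × √10 = 5.566%; μ_{10d} = 10 × -0.03% = -0.300%.
VaR = −(-0.300%) + 2.120 × 5.566% = 12.100%.
On $2,500,000: 0.12100 × $2,500,000 = $302,500.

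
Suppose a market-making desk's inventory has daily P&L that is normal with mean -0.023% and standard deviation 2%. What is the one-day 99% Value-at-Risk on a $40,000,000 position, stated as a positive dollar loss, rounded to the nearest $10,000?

At 99% one-sided, z = 2.326.
VaR = −μ + z·σ = −(-0.023%) + 2.326 × 2% = 4.675%.
On $40,000,000: 0.04675 × $40,000,000 = $1,870,000.

$1,870,000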